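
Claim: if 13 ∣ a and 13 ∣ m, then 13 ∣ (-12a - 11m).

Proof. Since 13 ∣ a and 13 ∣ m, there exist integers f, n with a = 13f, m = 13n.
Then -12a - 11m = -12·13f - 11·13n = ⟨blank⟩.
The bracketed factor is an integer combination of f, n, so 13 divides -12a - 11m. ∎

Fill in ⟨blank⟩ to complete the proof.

Pull the common 13 out of every term: -12·13f - 11·13n = 13(-12f - 11n).
-12f - 11n is an integer, which exhibits the divisibility.

13(-12f - 11n)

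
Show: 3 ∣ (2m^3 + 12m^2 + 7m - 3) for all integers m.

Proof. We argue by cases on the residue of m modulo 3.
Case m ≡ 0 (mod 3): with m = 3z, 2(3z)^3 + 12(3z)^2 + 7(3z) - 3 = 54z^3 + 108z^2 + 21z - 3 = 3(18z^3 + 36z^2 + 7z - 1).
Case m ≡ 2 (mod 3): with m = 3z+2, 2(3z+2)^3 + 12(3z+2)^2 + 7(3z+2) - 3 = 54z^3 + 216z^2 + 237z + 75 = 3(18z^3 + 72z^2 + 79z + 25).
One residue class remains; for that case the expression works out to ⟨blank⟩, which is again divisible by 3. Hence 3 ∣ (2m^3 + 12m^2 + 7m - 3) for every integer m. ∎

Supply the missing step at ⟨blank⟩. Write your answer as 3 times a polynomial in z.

The residues treated are {0, 2}, so the missing case is m ≡ 1 (mod 3); write m = 3z+1.
Then 2(3z+1)^3 + 12(3z+1)^2 + 7(3z+1) - 3 = 54z^3 + 162z^2 + 111z + 18 = 3(18z^3 + 54z^2 + 37z + 6).

3(18z^3 + 54z^2 + 37z + 6)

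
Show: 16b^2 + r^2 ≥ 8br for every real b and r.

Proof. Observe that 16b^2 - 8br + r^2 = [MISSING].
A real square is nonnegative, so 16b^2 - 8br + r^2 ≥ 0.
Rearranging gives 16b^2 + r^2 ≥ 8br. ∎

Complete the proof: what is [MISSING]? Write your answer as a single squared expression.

The leading and trailing coefficients are 4^2 and 1^2, and 8 = 2·4·1, so the trinomial is (4b - r)^2.
Hence 16b^2 - 8br + r^2 ≥ 0.

(4b - r)^2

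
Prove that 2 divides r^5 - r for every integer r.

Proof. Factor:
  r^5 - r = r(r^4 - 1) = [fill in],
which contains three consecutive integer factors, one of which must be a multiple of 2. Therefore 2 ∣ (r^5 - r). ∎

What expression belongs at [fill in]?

(r - 1)r(r + 1)(r^2 + 1)

r^4 - 1 = (r^2 - 1)(r^2 + 1), and r^2 - 1 = (r-1)(r+1).
So r(r^4 - 1) = (r - 1)r(r + 1)(r^2 + 1).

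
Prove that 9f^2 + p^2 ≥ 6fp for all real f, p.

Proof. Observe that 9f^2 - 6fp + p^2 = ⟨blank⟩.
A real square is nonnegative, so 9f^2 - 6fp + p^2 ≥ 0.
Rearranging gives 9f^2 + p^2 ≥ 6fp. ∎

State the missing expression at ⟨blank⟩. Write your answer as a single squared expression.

9f^2 - 6fp + p^2 is a perfect-square trinomial: the outer terms are (3f)^2 and (p)^2, and the cross term is -2·3f·p.
So 9f^2 - 6fp + p^2 = (3f - p)^2 ≥ 0.

(3f - p)^2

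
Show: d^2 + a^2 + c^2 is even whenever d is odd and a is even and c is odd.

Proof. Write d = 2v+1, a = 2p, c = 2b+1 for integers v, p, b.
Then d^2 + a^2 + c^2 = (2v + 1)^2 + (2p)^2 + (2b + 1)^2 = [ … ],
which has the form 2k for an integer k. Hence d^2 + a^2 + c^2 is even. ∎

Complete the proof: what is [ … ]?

Expanding: (2v + 1)^2 + (2p)^2 + (2b + 1)^2 = 4b^2 + 4b + 4p^2 + 4v^2 + 4v + 2.
Every term is even; pulling out the factor of 2 gives 2(2b^2 + 2b + 2p^2 + 2v^2 + 2v + 1).

2(2b^2 + 2b + 2p^2 + 2v^2 + 2v + 1)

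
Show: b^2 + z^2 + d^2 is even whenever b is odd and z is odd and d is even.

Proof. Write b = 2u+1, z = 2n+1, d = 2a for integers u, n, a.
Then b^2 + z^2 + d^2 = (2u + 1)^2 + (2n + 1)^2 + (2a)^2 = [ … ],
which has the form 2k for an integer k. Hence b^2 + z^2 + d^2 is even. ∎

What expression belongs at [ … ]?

2(2a^2 + 2n^2 + 2n + 2u^2 + 2u + 1)

Expanding: (2u + 1)^2 + (2n + 1)^2 + (2a)^2 = 4a^2 + 4n^2 + 4n + 4u^2 + 4u + 2.
Every term is even; pulling out the factor of 2 gives 2(2a^2 + 2n^2 + 2n + 2u^2 + 2u + 1).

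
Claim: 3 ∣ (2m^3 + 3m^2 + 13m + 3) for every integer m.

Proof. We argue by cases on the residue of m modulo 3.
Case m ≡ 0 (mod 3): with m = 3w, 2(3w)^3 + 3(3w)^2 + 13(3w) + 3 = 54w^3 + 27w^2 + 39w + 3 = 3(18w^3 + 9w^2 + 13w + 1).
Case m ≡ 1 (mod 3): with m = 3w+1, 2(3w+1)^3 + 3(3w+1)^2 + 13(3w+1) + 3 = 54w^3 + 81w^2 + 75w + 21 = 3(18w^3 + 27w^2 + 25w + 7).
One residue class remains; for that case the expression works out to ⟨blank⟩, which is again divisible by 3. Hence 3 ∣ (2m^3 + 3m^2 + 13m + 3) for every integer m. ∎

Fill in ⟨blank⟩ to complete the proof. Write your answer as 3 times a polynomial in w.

3(18w^3 + 45w^2 + 49w + 19)

The residues treated are {0, 1}, so the missing case is m ≡ 2 (mod 3); write m = 3w+2.
Then 2(3w+2)^3 + 3(3w+2)^2 + 13(3w+2) + 3 = 54w^3 + 135w^2 + 147w + 57 = 3(18w^3 + 45w^2 + 49w + 19).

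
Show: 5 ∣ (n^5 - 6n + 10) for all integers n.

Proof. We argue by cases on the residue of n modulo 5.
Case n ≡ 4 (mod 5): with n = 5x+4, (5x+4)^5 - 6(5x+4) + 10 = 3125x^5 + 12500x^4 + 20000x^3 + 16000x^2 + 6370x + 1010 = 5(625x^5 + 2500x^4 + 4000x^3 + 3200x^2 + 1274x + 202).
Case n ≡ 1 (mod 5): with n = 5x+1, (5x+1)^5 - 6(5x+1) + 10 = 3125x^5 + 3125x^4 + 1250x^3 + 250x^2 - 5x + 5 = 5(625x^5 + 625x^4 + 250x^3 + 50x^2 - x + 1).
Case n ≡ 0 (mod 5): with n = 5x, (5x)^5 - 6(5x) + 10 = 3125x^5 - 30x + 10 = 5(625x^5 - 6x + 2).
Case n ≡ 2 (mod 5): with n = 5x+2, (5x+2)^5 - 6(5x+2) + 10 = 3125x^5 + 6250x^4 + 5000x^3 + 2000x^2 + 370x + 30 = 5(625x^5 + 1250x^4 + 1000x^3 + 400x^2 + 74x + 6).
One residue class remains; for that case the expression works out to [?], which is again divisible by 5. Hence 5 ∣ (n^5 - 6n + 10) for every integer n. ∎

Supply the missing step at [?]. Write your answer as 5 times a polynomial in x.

The residues treated are {4, 1, 0, 2}, so the missing case is n ≡ 3 (mod 5); write n = 5x+3.
Then (5x+3)^5 - 6(5x+3) + 10 = 3125x^5 + 9375x^4 + 11250x^3 + 6750x^2 + 1995x + 235 = 5(625x^5 + 1875x^4 + 2250x^3 + 1350x^2 + 399x + 47).

5(625x^5 + 1875x^4 + 2250x^3 + 1350x^2 + 399x + 47)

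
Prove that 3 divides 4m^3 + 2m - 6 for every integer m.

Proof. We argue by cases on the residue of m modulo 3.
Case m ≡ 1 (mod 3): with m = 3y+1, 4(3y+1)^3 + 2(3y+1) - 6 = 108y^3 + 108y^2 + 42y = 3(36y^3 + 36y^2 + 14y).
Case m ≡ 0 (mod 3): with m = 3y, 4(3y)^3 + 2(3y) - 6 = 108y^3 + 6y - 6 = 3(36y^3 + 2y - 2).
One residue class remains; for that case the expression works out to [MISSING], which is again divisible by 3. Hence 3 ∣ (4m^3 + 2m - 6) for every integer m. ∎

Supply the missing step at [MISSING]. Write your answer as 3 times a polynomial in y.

3(36y^3 + 72y^2 + 50y + 10)

The residues treated are {1, 0}, so the missing case is m ≡ 2 (mod 3); write m = 3y+2.
Then 4(3y+2)^3 + 2(3y+2) - 6 = 108y^3 + 216y^2 + 150y + 30 = 3(36y^3 + 72y^2 + 50y + 10).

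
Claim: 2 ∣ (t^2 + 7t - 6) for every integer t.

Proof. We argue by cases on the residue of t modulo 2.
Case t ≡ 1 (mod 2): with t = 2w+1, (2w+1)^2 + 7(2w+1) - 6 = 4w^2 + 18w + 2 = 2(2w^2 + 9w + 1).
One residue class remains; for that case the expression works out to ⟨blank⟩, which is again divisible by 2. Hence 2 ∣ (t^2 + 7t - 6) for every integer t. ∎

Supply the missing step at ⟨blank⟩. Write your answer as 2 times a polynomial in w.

2(2w^2 + 7w - 3)

The residues treated are {1}, so the missing case is t ≡ 0 (mod 2); write t = 2w.
Then (2w)^2 + 7(2w) - 6 = 4w^2 + 14w - 6 = 2(2w^2 + 7w - 3).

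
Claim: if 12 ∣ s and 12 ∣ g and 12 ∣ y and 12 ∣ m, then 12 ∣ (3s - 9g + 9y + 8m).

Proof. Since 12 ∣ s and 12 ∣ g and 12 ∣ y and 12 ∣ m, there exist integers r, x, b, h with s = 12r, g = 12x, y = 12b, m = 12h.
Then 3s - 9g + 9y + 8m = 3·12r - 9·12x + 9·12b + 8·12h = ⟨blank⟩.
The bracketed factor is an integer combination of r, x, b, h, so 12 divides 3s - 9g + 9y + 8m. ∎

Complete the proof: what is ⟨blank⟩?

Each term has a factor of 12: 3·12r - 9·12x + 9·12b + 8·12h = 12·(9b + 8h + 3r - 9x).
Since 9b + 8h + 3r - 9x is an integer, 12 ∣ (3s - 9g + 9y + 8m).

12(9b + 8h + 3r - 9x)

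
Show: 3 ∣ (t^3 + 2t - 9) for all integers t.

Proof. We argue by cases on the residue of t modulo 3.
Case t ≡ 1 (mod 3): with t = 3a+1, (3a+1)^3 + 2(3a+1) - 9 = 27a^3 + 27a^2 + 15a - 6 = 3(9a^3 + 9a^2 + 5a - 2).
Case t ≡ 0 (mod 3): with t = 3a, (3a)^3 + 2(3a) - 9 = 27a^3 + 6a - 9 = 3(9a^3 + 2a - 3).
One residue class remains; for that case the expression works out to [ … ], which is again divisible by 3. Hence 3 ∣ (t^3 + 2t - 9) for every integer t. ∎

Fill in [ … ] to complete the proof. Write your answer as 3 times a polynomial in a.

The residues treated are {1, 0}, so the missing case is t ≡ 2 (mod 3); write t = 3a+2.
Then (3a+2)^3 + 2(3a+2) - 9 = 27a^3 + 54a^2 + 42a + 3 = 3(9a^3 + 18a^2 + 14a + 1).

3(9a^3 + 18a^2 + 14a + 1)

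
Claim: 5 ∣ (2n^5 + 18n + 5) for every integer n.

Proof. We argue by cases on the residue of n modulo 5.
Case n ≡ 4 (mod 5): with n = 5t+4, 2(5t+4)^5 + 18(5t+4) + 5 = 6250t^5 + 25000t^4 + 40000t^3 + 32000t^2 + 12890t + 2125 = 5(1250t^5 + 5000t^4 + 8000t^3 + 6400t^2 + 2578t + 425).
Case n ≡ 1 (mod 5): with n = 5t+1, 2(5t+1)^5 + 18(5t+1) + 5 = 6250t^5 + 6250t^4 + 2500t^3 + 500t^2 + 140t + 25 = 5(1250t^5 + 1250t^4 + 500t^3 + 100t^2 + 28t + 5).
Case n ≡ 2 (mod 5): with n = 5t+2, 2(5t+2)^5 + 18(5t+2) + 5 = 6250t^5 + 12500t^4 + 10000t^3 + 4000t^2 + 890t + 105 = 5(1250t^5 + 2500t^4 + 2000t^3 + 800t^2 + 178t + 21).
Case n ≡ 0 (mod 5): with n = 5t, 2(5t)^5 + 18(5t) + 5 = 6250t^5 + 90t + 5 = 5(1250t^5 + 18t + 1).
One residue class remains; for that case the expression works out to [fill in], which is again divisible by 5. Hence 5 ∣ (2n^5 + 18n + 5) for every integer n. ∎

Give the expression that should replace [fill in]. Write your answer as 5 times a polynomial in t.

The residues treated are {4, 1, 2, 0}, so the missing case is n ≡ 3 (mod 5); write n = 5t+3.
Then 2(5t+3)^5 + 18(5t+3) + 5 = 6250t^5 + 18750t^4 + 22500t^3 + 13500t^2 + 4140t + 545 = 5(1250t^5 + 3750t^4 + 4500t^3 + 2700t^2 + 828t + 109).

5(1250t^5 + 3750t^4 + 4500t^3 + 2700t^2 + 828t + 109)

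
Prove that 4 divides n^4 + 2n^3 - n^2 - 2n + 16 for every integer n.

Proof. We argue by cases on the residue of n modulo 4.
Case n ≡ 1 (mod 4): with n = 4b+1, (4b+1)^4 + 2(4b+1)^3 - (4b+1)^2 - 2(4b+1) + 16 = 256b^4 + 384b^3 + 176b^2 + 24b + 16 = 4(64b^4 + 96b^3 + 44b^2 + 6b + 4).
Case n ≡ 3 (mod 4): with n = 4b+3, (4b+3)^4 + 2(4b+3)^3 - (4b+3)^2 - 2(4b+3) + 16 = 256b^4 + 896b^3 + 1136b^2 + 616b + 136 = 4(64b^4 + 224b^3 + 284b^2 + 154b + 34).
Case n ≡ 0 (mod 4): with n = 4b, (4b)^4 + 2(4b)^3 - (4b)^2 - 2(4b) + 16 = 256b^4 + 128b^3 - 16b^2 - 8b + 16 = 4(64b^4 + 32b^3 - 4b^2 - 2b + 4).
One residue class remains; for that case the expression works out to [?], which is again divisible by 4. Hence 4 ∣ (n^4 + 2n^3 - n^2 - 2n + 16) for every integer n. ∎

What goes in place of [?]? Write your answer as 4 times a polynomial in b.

4(64b^4 + 160b^3 + 140b^2 + 50b + 10)

The residues treated are {1, 3, 0}, so the missing case is n ≡ 2 (mod 4); write n = 4b+2.
Then (4b+2)^4 + 2(4b+2)^3 - (4b+2)^2 - 2(4b+2) + 16 = 256b^4 + 640b^3 + 560b^2 + 200b + 40 = 4(64b^4 + 160b^3 + 140b^2 + 50b + 10).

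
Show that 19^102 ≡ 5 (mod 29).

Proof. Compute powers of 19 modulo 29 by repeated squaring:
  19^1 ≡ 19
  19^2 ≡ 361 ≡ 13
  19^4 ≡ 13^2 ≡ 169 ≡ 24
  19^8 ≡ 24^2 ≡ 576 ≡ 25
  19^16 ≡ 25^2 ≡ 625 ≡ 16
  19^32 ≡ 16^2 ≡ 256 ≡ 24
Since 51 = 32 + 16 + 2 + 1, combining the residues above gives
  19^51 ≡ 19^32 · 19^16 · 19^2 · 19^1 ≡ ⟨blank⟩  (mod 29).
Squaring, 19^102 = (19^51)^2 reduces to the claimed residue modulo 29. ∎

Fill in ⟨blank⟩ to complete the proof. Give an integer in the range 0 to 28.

Multiply the listed residues: 24 · 16 · 13 · 19 = 384 → 4992 → 94848.
Reducing modulo 29: 94848 = 3270·29 + 18, so 19^51 ≡ 18.

18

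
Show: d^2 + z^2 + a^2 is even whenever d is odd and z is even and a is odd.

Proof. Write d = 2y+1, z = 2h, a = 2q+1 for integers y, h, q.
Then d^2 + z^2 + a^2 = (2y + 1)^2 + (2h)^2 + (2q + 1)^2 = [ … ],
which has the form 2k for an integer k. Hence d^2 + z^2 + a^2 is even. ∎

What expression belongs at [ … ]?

(2y + 1)^2 + (2h)^2 + (2q + 1)^2 = 4h^2 + 4q^2 + 4q + 4y^2 + 4y + 2
= 2(2h^2 + 2q^2 + 2q + 2y^2 + 2y + 1).
Since 2h^2 + 2q^2 + 2q + 2y^2 + 2y + 1 is an integer, the sum of squares is of the form 2k for an integer k.

2(2h^2 + 2q^2 + 2q + 2y^2 + 2y + 1)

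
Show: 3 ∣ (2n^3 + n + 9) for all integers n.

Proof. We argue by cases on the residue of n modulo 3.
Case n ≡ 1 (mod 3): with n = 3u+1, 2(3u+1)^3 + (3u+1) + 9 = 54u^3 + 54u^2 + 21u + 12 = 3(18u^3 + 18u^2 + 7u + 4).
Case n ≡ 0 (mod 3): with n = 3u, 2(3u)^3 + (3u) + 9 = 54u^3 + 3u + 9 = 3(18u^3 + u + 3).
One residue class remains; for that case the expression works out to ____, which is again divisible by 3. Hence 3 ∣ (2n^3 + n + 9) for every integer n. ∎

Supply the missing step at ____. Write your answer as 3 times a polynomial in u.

The residues treated are {1, 0}, so the missing case is n ≡ 2 (mod 3); write n = 3u+2.
Then 2(3u+2)^3 + (3u+2) + 9 = 54u^3 + 108u^2 + 75u + 27 = 3(18u^3 + 36u^2 + 25u + 9).

3(18u^3 + 36u^2 + 25u + 9)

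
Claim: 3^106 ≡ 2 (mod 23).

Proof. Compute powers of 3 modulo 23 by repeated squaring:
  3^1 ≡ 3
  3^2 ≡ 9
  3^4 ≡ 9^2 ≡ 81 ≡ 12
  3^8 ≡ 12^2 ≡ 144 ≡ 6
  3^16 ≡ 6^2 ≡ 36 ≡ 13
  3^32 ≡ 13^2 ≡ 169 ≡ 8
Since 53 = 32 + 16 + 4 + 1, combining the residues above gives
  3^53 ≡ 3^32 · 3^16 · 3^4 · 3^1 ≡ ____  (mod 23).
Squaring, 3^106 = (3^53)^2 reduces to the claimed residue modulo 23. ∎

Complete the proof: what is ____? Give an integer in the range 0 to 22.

18

Multiply the listed residues: 8 · 13 · 12 · 3 = 104 → 1248 → 3744.
Reducing modulo 23: 3744 = 162·23 + 18, so 3^53 ≡ 18.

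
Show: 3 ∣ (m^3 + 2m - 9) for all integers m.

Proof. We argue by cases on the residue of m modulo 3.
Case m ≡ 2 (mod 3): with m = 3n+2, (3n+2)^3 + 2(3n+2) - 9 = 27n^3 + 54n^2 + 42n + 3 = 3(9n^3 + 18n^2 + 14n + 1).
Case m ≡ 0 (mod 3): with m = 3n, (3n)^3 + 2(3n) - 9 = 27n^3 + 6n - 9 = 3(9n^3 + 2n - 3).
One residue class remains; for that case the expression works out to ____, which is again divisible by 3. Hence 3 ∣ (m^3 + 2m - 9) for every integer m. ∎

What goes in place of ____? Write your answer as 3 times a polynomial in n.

3(9n^3 + 9n^2 + 5n - 2)

The residues treated are {2, 0}, so the missing case is m ≡ 1 (mod 3); write m = 3n+1.
Then (3n+1)^3 + 2(3n+1) - 9 = 27n^3 + 27n^2 + 15n - 6 = 3(9n^3 + 9n^2 + 5n - 2).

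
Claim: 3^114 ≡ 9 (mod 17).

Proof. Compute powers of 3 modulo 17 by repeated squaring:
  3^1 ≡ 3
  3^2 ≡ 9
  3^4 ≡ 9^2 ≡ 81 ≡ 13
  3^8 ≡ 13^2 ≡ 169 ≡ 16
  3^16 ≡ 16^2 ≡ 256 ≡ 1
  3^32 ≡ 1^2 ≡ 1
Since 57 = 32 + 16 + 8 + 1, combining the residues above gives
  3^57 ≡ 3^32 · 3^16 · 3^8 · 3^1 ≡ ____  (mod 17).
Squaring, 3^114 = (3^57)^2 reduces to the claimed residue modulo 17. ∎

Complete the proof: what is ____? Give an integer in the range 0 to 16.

Multiply the listed residues: 1 · 1 · 16 · 3 = 1 → 16 → 48.
Reducing modulo 17: 48 = 2·17 + 14, so 3^57 ≡ 14.

14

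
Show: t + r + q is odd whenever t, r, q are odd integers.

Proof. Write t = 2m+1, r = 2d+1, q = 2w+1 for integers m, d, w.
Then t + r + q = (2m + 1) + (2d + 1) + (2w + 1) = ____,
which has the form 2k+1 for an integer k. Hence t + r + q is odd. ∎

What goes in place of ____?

(2m + 1) + (2d + 1) + (2w + 1) = 2d + 2m + 2w + 3
= 2(d + m + w + 1) + 1.
Since d + m + w + 1 is an integer, the sum is of the form 2k+1 for an integer k.

2(d + m + w + 1) + 1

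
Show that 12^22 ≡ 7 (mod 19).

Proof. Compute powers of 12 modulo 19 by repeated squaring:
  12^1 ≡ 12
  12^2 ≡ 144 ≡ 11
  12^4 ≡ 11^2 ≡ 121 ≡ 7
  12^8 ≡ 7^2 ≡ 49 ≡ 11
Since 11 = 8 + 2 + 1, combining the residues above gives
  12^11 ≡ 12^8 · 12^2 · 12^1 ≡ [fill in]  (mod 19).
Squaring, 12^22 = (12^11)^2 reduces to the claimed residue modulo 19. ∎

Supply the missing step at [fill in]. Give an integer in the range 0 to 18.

8

Multiply the listed residues: 11 · 11 · 12 = 121 → 1452.
Reducing modulo 19: 1452 = 76·19 + 8, so 12^11 ≡ 8.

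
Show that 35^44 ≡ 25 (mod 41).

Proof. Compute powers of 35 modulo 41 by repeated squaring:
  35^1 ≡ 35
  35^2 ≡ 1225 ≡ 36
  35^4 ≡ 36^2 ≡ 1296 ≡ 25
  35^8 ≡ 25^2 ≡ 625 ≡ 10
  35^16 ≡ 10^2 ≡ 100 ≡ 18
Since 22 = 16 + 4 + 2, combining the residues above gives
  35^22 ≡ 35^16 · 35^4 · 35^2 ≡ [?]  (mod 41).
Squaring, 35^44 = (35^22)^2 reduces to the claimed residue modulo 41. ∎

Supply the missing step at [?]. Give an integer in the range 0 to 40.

5

Multiply the listed residues: 18 · 25 · 36 = 450 → 16200.
Reducing modulo 41: 16200 = 395·41 + 5, so 35^22 ≡ 5.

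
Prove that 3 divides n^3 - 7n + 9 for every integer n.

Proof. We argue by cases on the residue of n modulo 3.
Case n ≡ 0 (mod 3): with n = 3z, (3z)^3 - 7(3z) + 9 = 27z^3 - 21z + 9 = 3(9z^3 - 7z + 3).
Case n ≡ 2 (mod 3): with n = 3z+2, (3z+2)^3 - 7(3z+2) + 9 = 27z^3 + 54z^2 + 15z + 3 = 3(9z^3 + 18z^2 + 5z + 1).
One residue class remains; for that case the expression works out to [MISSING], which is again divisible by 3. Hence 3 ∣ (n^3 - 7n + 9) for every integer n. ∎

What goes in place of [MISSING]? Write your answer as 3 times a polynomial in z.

The residues treated are {0, 2}, so the missing case is n ≡ 1 (mod 3); write n = 3z+1.
Then (3z+1)^3 - 7(3z+1) + 9 = 27z^3 + 27z^2 - 12z + 3 = 3(9z^3 + 9z^2 - 4z + 1).

3(9z^3 + 9z^2 - 4z + 1)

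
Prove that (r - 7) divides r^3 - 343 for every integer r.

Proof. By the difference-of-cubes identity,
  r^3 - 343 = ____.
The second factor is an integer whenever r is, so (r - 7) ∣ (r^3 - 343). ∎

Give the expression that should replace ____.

a^3 - b^3 = (a - b)(a^2 + ab + b^2). With a = r, b = 7:
r^3 - 343 = (r - 7)(r^2 + 7r + 49).

(r - 7)(r^2 + 7r + 49)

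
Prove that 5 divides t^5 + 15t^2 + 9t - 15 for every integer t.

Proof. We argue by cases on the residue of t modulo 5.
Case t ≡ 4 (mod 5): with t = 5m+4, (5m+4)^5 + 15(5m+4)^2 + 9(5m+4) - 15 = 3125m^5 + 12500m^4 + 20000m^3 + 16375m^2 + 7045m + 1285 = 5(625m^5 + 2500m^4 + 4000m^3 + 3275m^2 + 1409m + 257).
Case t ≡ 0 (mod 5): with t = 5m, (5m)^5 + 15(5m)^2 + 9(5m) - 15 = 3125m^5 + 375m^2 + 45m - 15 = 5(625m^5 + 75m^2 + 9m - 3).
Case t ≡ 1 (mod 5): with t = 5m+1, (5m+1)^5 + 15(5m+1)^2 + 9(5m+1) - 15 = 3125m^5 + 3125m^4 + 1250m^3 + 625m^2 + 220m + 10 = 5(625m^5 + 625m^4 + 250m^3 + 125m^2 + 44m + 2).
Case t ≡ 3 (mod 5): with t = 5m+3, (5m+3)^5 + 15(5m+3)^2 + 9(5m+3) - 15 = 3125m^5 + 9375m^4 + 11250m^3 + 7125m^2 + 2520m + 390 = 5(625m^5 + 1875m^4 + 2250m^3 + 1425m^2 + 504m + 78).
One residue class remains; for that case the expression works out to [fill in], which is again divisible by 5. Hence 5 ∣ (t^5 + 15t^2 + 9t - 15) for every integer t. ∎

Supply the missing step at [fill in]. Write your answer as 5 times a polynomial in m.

5(625m^5 + 1250m^4 + 1000m^3 + 475m^2 + 149m + 19)

The residues treated are {4, 0, 1, 3}, so the missing case is t ≡ 2 (mod 5); write t = 5m+2.
Then (5m+2)^5 + 15(5m+2)^2 + 9(5m+2) - 15 = 3125m^5 + 6250m^4 + 5000m^3 + 2375m^2 + 745m + 95 = 5(625m^5 + 1250m^4 + 1000m^3 + 475m^2 + 149m + 19).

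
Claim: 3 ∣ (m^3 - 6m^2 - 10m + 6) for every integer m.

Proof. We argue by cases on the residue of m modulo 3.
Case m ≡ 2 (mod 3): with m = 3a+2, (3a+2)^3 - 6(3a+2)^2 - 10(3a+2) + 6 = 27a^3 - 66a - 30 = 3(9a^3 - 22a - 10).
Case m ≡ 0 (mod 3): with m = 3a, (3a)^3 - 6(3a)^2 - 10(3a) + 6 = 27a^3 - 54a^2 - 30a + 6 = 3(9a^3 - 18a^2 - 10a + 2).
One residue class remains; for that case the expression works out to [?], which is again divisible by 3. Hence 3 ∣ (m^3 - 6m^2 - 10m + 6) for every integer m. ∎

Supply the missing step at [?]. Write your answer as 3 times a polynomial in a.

3(9a^3 - 9a^2 - 19a - 3)

Only m ≡ 1 (mod 3) is unaccounted for. Put m = 3a+1:
(3a+1)^3 - 6(3a+1)^2 - 10(3a+1) + 6 expands to 27a^3 - 27a^2 - 57a - 9,
and factoring out 3 leaves 3(9a^3 - 9a^2 - 19a - 3).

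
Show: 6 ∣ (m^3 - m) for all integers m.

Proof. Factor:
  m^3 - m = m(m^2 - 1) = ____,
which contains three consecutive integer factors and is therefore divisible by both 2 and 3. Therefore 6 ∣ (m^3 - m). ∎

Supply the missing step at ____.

(m - 1)m(m + 1)

m(m^2 - 1) = m(m - 1)(m + 1) = (m - 1)m(m + 1).
These three factors are consecutive integers, so their product is divisible by 6.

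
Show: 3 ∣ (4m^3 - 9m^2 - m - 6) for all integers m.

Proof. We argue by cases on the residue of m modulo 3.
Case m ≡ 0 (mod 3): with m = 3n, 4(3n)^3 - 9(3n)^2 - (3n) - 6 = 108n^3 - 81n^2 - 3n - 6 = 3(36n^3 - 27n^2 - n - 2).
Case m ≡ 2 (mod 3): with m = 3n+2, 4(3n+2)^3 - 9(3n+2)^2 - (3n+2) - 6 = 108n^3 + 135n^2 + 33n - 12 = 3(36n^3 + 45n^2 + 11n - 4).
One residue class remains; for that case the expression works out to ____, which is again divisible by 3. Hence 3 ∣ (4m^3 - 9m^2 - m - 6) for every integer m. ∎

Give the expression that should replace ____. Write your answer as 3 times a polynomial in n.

The residues treated are {0, 2}, so the missing case is m ≡ 1 (mod 3); write m = 3n+1.
Then 4(3n+1)^3 - 9(3n+1)^2 - (3n+1) - 6 = 108n^3 + 27n^2 - 21n - 12 = 3(36n^3 + 9n^2 - 7n - 4).

3(36n^3 + 9n^2 - 7n - 4)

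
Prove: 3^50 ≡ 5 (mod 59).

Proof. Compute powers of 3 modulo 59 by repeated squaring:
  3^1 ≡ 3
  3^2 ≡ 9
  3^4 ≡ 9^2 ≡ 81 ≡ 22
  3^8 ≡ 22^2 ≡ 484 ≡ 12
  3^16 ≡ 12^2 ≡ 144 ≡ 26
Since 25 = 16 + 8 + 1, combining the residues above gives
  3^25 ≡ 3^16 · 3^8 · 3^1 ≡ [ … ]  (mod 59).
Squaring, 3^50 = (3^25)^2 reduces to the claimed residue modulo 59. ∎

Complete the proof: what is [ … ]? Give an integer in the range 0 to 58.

3^16 · 3^8 · 3^1 ≡ 26 · 12 · 3 = 936.
936 mod 59 = 51, so 3^25 ≡ 51 (mod 59).

51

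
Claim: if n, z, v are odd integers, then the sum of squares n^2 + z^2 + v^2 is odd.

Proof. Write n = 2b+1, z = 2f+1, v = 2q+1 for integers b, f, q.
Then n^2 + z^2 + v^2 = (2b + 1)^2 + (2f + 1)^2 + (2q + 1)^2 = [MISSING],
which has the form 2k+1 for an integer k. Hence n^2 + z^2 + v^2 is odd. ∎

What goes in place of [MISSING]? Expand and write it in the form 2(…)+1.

2(2b^2 + 2b + 2f^2 + 2f + 2q^2 + 2q + 1) + 1

(2b + 1)^2 + (2f + 1)^2 + (2q + 1)^2 = 4b^2 + 4b + 4f^2 + 4f + 4q^2 + 4q + 3
= 2(2b^2 + 2b + 2f^2 + 2f + 2q^2 + 2q + 1) + 1.
Since 2b^2 + 2b + 2f^2 + 2f + 2q^2 + 2q + 1 is an integer, the sum of squares is of the form 2k+1 for an integer k.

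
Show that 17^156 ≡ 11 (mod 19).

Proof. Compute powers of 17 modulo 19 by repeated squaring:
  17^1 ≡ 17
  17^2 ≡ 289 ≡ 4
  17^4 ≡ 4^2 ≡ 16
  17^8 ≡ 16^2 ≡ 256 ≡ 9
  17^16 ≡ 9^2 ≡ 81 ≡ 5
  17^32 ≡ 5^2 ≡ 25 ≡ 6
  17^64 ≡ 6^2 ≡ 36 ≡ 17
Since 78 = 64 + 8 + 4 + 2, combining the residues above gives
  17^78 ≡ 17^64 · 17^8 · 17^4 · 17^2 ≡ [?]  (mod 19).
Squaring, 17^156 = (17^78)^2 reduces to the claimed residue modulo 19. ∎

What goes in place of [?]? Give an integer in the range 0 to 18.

17^64 · 17^8 · 17^4 · 17^2 ≡ 17 · 9 · 16 · 4 = 9792.
9792 mod 19 = 7, so 17^78 ≡ 7 (mod 19).

7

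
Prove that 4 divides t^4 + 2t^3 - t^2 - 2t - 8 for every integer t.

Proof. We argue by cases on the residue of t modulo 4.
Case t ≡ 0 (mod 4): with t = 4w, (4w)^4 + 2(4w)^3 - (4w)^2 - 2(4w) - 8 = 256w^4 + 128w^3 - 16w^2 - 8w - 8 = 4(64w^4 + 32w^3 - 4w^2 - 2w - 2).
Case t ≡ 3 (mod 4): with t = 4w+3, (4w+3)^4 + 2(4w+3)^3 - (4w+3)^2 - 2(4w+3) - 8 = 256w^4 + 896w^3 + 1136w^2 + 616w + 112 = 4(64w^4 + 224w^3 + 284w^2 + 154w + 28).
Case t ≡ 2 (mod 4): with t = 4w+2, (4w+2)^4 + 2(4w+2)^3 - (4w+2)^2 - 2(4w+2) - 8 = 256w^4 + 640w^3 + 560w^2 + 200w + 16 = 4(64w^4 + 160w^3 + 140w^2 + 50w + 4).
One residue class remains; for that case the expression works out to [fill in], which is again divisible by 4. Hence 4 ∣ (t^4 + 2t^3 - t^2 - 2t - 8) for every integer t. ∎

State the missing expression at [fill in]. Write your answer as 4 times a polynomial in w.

4(64w^4 + 96w^3 + 44w^2 + 6w - 2)

The residues treated are {0, 3, 2}, so the missing case is t ≡ 1 (mod 4); write t = 4w+1.
Then (4w+1)^4 + 2(4w+1)^3 - (4w+1)^2 - 2(4w+1) - 8 = 256w^4 + 384w^3 + 176w^2 + 24w - 8 = 4(64w^4 + 96w^3 + 44w^2 + 6w - 2).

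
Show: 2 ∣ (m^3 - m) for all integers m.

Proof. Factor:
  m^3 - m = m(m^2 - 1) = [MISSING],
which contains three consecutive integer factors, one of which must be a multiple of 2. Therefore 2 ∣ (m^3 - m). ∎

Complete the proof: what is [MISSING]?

(m - 1)m(m + 1)

m(m^2 - 1) = m(m - 1)(m + 1) = (m - 1)m(m + 1).
These three factors are consecutive integers, so their product is divisible by 2.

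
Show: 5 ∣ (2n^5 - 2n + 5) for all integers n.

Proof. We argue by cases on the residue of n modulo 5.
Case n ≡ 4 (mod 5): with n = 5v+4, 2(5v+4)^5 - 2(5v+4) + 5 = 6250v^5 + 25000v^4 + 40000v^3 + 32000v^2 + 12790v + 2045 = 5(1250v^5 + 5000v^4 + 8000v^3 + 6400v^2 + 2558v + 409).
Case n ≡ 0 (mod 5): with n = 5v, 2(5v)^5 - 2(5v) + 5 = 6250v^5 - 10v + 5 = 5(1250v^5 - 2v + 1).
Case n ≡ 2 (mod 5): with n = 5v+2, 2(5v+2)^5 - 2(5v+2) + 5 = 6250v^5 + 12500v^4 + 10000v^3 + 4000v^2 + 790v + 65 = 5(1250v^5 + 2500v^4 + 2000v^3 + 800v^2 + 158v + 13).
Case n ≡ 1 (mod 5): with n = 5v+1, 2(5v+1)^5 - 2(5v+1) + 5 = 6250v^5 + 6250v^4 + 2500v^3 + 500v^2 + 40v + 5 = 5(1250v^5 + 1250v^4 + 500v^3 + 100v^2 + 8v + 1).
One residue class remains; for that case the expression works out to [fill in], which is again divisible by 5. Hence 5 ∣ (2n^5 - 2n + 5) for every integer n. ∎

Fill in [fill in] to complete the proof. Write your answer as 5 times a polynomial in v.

Only n ≡ 3 (mod 5) is unaccounted for. Put n = 5v+3:
2(5v+3)^5 - 2(5v+3) + 5 expands to 6250v^5 + 18750v^4 + 22500v^3 + 13500v^2 + 4040v + 485,
and factoring out 5 leaves 5(1250v^5 + 3750v^4 + 4500v^3 + 2700v^2 + 808v + 97).

5(1250v^5 + 3750v^4 + 4500v^3 + 2700v^2 + 808v + 97)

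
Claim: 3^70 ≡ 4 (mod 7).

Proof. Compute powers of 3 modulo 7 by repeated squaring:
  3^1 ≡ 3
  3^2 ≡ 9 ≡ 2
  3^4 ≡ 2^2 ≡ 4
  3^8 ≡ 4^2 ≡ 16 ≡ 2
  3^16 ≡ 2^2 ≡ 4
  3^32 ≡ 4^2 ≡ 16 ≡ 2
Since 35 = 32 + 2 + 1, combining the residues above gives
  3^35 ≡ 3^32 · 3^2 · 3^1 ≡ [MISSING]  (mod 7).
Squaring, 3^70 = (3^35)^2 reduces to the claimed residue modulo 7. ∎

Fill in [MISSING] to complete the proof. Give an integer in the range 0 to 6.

5

3^32 · 3^2 · 3^1 ≡ 2 · 2 · 3 = 12.
12 mod 7 = 5, so 3^35 ≡ 5 (mod 7).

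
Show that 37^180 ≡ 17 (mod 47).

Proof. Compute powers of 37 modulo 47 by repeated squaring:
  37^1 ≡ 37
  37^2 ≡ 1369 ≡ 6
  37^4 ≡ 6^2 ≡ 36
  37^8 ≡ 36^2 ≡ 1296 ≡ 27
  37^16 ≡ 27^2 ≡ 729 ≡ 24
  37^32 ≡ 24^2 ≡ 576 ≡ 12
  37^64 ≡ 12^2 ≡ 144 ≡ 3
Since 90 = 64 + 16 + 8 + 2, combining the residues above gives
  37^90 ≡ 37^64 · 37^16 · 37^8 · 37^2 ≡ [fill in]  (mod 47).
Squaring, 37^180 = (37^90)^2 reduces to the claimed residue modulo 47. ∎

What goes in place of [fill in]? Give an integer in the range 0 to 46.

8

37^64 · 37^16 · 37^8 · 37^2 ≡ 3 · 24 · 27 · 6 = 11664.
11664 mod 47 = 8, so 37^90 ≡ 8 (mod 47).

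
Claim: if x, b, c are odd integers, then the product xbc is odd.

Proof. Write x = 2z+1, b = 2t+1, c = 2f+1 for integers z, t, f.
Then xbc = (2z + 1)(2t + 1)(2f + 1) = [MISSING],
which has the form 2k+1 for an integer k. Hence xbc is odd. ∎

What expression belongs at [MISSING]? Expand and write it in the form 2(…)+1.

Expanding: (2z + 1)(2t + 1)(2f + 1) = 8ftz + 4ft + 4fz + 2f + 4tz + 2t + 2z + 1.
Every term except the constant is even, so this is 2(4ftz + 2ft + 2fz + f + 2tz + t + z) + 1,
and 4ftz + 2ft + 2fz + f + 2tz + t + z ∈ ℤ gives the required form.

2(4ftz + 2ft + 2fz + f + 2tz + t + z) + 1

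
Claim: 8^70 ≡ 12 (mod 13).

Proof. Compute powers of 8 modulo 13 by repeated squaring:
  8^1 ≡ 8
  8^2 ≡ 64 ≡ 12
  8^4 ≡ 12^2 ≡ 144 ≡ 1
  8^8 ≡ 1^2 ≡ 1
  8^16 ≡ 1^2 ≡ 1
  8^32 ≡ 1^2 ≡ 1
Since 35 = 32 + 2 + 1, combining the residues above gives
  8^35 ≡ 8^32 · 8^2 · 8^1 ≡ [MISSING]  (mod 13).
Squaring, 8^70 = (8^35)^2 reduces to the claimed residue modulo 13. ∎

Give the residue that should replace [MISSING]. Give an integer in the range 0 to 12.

5

8^32 · 8^2 · 8^1 ≡ 1 · 12 · 8 = 96.
96 mod 13 = 5, so 8^35 ≡ 5 (mod 13).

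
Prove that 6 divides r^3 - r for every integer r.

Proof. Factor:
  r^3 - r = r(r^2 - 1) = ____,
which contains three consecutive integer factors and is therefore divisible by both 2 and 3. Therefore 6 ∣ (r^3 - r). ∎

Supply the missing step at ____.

(r - 1)r(r + 1)

r(r^2 - 1) = r(r - 1)(r + 1) = (r - 1)r(r + 1).
These three factors are consecutive integers, so their product is divisible by 6.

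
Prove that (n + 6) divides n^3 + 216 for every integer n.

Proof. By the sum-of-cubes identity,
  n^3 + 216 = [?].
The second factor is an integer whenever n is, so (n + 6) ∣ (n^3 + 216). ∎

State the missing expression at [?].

(n + 6)(n^2 - 6n + 36)

a^3 + b^3 = (a + b)(a^2 - ab + b^2). With a = n, b = 6:
n^3 + 216 = (n + 6)(n^2 - 6n + 36).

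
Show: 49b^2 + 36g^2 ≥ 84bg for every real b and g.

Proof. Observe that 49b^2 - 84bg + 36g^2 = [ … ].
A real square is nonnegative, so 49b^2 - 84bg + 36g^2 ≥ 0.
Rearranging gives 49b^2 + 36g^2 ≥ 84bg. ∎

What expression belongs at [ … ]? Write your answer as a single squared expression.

(7b - 6g)^2

The leading and trailing coefficients are 7^2 and 6^2, and 84 = 2·7·6, so the trinomial is (7b - 6g)^2.
Hence 49b^2 - 84bg + 36g^2 ≥ 0.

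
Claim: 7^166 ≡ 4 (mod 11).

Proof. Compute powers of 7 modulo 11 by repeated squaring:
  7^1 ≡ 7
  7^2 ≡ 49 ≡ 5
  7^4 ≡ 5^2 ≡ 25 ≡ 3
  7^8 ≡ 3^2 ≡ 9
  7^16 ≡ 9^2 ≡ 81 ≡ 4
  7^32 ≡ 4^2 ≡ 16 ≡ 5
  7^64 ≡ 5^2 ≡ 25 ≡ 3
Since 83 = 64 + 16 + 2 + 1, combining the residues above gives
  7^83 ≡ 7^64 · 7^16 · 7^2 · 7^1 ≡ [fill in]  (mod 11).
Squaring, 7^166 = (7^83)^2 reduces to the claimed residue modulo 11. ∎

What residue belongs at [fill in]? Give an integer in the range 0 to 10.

2

7^64 · 7^16 · 7^2 · 7^1 ≡ 3 · 4 · 5 · 7 = 420.
420 mod 11 = 2, so 7^83 ≡ 2 (mod 11).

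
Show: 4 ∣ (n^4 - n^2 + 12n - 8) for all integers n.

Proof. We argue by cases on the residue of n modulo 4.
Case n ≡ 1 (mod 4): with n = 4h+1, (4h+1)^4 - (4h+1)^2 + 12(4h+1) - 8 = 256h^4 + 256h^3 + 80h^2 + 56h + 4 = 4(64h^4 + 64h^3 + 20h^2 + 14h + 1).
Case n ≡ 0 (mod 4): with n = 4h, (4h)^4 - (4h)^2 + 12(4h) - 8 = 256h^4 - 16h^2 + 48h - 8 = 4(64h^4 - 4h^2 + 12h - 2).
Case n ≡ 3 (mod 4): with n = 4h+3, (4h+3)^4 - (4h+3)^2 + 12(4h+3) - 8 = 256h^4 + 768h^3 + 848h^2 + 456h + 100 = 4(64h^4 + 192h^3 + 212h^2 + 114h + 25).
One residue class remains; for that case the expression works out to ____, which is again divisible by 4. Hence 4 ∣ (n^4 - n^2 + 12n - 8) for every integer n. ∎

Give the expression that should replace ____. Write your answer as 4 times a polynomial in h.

4(64h^4 + 128h^3 + 92h^2 + 40h + 7)

Only n ≡ 2 (mod 4) is unaccounted for. Put n = 4h+2:
(4h+2)^4 - (4h+2)^2 + 12(4h+2) - 8 expands to 256h^4 + 512h^3 + 368h^2 + 160h + 28,
and factoring out 4 leaves 4(64h^4 + 128h^3 + 92h^2 + 40h + 7).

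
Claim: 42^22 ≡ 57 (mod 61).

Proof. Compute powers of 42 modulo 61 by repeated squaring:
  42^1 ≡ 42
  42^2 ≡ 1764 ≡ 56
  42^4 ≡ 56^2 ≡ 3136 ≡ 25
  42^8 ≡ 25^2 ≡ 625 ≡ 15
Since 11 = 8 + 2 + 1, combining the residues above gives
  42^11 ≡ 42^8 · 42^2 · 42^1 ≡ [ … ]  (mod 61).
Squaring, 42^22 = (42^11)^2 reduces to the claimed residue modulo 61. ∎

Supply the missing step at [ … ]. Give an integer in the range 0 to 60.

22

Multiply the listed residues: 15 · 56 · 42 = 840 → 35280.
Reducing modulo 61: 35280 = 578·61 + 22, so 42^11 ≡ 22.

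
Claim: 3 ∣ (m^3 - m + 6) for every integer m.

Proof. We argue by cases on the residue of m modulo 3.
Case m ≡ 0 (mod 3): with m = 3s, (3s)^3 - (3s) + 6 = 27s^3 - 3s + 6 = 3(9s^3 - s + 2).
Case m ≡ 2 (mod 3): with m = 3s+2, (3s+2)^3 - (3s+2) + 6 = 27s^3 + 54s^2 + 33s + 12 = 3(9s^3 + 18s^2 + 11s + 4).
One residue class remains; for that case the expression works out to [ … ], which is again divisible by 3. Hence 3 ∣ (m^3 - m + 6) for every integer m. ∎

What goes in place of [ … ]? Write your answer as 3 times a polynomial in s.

The residues treated are {0, 2}, so the missing case is m ≡ 1 (mod 3); write m = 3s+1.
Then (3s+1)^3 - (3s+1) + 6 = 27s^3 + 27s^2 + 6s + 6 = 3(9s^3 + 9s^2 + 2s + 2).

3(9s^3 + 9s^2 + 2s + 2)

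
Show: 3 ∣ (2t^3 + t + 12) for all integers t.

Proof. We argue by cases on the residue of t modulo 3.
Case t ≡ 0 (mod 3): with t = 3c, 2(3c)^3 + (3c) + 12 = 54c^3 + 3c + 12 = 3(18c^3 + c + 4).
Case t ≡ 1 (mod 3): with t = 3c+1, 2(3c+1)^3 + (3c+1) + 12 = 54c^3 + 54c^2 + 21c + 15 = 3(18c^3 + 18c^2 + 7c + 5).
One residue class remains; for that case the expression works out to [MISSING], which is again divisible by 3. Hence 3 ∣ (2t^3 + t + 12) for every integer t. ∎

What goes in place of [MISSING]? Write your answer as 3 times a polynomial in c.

3(18c^3 + 36c^2 + 25c + 10)

Only t ≡ 2 (mod 3) is unaccounted for. Put t = 3c+2:
2(3c+2)^3 + (3c+2) + 12 expands to 54c^3 + 108c^2 + 75c + 30,
and factoring out 3 leaves 3(18c^3 + 36c^2 + 25c + 10).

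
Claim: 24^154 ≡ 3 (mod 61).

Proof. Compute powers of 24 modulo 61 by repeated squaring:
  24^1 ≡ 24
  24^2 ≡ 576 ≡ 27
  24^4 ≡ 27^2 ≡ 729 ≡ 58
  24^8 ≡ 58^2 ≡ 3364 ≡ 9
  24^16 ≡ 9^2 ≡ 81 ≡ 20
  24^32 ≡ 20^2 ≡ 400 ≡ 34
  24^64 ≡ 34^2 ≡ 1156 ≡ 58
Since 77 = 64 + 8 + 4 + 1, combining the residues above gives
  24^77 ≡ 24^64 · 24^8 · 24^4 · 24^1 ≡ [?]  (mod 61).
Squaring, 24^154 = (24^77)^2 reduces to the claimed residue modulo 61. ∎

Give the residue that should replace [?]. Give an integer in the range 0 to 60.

53

Multiply the listed residues: 58 · 9 · 58 · 24 = 522 → 30276 → 726624.
Reducing modulo 61: 726624 = 11911·61 + 53, so 24^77 ≡ 53.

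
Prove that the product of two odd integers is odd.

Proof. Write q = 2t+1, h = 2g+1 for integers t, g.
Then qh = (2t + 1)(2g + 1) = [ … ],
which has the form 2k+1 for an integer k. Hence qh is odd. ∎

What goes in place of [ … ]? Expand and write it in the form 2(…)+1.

2(2gt + g + t) + 1

(2t + 1)(2g + 1) = 4gt + 2g + 2t + 1
= 2(2gt + g + t) + 1.
Since 2gt + g + t is an integer, the product is of the form 2k+1 for an integer k.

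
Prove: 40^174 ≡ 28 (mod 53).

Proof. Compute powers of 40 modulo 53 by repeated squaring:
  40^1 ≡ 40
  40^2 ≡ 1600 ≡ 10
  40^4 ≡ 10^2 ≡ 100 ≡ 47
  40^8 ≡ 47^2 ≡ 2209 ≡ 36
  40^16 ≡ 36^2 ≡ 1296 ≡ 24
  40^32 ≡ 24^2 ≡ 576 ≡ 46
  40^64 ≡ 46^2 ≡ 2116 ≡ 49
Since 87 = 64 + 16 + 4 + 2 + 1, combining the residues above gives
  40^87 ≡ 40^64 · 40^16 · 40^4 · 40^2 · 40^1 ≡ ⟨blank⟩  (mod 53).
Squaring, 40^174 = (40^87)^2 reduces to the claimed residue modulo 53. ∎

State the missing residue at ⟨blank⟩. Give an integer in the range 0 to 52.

9

Multiply the listed residues: 49 · 24 · 47 · 10 · 40 = 1176 → 55272 → 552720 → 22108800.
Reducing modulo 53: 22108800 = 417147·53 + 9, so 40^87 ≡ 9.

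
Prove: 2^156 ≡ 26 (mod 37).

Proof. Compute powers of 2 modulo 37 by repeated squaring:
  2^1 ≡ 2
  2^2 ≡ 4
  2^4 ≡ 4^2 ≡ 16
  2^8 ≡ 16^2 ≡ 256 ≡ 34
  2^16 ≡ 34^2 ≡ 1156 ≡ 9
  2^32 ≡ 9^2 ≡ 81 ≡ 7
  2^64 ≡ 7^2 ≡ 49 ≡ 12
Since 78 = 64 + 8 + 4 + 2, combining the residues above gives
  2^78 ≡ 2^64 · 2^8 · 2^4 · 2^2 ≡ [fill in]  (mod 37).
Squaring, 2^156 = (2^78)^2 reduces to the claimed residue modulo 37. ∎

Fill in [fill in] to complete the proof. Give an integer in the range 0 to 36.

Multiply the listed residues: 12 · 34 · 16 · 4 = 408 → 6528 → 26112.
Reducing modulo 37: 26112 = 705·37 + 27, so 2^78 ≡ 27.

27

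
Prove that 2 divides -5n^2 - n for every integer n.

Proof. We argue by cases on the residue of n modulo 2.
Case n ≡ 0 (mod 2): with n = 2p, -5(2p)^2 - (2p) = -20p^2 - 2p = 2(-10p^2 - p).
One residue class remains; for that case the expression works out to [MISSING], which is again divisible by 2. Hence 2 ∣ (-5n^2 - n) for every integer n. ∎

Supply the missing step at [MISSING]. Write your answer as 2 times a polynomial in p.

Only n ≡ 1 (mod 2) is unaccounted for. Put n = 2p+1:
-5(2p+1)^2 - (2p+1) expands to -20p^2 - 22p - 6,
and factoring out 2 leaves 2(-10p^2 - 11p - 3).

2(-10p^2 - 11p - 3)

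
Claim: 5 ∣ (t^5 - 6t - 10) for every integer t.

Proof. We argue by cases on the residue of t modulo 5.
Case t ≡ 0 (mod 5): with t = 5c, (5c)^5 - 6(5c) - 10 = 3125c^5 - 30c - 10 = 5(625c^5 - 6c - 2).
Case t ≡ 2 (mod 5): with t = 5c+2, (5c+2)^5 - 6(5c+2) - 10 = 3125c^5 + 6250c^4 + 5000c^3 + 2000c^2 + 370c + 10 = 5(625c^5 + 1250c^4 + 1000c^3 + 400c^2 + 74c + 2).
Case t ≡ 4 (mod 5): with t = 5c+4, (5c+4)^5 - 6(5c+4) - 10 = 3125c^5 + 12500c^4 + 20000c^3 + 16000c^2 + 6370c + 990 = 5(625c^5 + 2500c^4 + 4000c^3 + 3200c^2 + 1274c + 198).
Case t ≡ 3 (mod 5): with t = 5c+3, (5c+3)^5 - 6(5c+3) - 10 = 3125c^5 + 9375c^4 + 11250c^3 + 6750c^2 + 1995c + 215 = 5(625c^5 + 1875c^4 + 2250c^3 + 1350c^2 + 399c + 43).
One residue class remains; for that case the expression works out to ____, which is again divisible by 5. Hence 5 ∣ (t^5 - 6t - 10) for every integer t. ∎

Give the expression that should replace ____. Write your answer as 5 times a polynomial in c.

5(625c^5 + 625c^4 + 250c^3 + 50c^2 - c - 3)

The residues treated are {0, 2, 4, 3}, so the missing case is t ≡ 1 (mod 5); write t = 5c+1.
Then (5c+1)^5 - 6(5c+1) - 10 = 3125c^5 + 3125c^4 + 1250c^3 + 250c^2 - 5c - 15 = 5(625c^5 + 625c^4 + 250c^3 + 50c^2 - c - 3).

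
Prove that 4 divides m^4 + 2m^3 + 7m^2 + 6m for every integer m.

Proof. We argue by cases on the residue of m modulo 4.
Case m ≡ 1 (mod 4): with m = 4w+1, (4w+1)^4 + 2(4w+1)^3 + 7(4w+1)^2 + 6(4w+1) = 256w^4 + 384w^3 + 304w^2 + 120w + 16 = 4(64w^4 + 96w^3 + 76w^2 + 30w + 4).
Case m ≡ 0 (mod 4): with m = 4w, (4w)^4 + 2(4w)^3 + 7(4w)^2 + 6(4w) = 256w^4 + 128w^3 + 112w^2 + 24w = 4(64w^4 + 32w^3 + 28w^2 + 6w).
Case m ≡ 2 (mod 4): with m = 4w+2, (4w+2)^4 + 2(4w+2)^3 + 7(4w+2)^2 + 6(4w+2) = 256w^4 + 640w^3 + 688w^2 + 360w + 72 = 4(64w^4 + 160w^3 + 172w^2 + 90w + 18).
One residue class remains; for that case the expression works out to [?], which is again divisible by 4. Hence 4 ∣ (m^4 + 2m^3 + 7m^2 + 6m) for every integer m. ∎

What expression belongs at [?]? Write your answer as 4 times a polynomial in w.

The residues treated are {1, 0, 2}, so the missing case is m ≡ 3 (mod 4); write m = 4w+3.
Then (4w+3)^4 + 2(4w+3)^3 + 7(4w+3)^2 + 6(4w+3) = 256w^4 + 896w^3 + 1264w^2 + 840w + 216 = 4(64w^4 + 224w^3 + 316w^2 + 210w + 54).

4(64w^4 + 224w^3 + 316w^2 + 210w + 54)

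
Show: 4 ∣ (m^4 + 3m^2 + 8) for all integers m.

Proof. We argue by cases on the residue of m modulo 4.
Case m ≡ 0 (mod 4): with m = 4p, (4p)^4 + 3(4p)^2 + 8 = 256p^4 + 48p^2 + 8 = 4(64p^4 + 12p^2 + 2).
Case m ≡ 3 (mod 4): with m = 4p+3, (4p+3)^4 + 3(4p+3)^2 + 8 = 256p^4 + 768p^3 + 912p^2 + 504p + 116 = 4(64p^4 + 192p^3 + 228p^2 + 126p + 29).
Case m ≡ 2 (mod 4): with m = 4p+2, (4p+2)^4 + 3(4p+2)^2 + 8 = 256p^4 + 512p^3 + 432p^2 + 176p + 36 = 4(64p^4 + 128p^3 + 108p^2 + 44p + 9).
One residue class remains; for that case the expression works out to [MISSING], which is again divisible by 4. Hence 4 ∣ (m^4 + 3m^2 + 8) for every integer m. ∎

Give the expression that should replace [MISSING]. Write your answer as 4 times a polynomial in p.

The residues treated are {0, 3, 2}, so the missing case is m ≡ 1 (mod 4); write m = 4p+1.
Then (4p+1)^4 + 3(4p+1)^2 + 8 = 256p^4 + 256p^3 + 144p^2 + 40p + 12 = 4(64p^4 + 64p^3 + 36p^2 + 10p + 3).

4(64p^4 + 64p^3 + 36p^2 + 10p + 3)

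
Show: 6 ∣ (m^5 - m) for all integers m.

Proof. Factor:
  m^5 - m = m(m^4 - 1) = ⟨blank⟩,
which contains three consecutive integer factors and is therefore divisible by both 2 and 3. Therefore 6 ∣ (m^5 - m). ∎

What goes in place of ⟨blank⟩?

m^4 - 1 = (m^2 - 1)(m^2 + 1), and m^2 - 1 = (m-1)(m+1).
So m(m^4 - 1) = (m - 1)m(m + 1)(m^2 + 1).

(m - 1)m(m + 1)(m^2 + 1)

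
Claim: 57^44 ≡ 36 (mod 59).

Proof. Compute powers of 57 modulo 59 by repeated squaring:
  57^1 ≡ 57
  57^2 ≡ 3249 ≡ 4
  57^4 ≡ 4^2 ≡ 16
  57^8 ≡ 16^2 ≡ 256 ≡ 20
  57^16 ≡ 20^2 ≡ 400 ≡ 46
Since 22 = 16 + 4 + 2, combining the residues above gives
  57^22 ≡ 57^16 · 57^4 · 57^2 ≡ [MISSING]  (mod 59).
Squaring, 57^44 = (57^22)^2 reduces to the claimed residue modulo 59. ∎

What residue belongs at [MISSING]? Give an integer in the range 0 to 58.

Multiply the listed residues: 46 · 16 · 4 = 736 → 2944.
Reducing modulo 59: 2944 = 49·59 + 53, so 57^22 ≡ 53.

53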